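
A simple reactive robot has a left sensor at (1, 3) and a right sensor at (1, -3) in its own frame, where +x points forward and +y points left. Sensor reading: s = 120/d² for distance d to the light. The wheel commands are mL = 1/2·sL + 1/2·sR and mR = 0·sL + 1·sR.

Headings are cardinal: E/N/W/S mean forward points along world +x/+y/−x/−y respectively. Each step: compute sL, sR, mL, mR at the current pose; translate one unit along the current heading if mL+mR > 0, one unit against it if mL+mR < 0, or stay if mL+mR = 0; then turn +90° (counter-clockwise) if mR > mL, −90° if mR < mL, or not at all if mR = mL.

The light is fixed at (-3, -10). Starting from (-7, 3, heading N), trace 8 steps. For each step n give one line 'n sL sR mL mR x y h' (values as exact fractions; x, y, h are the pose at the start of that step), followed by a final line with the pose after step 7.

0 24/49 120/197 5304/9653 120/197 -7 3 N
1 60/73 60/157 6900/11461 60/157 -7 4 W
2 120/289 120/229 31080/66181 120/229 -8 4 N
3 2/3 1/3 1/2 1/3 -8 5 W
4 120/337 24/53 7224/17861 24/53 -9 5 N
5 60/109 12/41 1884/4469 12/41 -9 6 W
6 120/389 24/61 8328/23729 24/61 -10 6 N
7 6/13 15/58 543/1508 15/58 -10 7 W
final -11 7 N

n=0: pose=(-7,3,N); sL=24/49, sR=120/197; mL=5304/9653, mR=120/197; mL+mR=11184/9653 → advance +1; mR−mL=576/9653 → turn +1·90°
n=1: pose=(-7,4,W); sL=60/73, sR=60/157; mL=6900/11461, mR=60/157; mL+mR=11280/11461 → advance +1; mR−mL=-2520/11461 → turn -1·90°
n=2: pose=(-8,4,N); sL=120/289, sR=120/229; mL=31080/66181, mR=120/229; mL+mR=65760/66181 → advance +1; mR−mL=3600/66181 → turn +1·90°
n=3: pose=(-8,5,W); sL=2/3, sR=1/3; mL=1/2, mR=1/3; mL+mR=5/6 → advance +1; mR−mL=-1/6 → turn -1·90°
n=4: pose=(-9,5,N); sL=120/337, sR=24/53; mL=7224/17861, mR=24/53; mL+mR=15312/17861 → advance +1; mR−mL=864/17861 → turn +1·90°
n=5: pose=(-9,6,W); sL=60/109, sR=12/41; mL=1884/4469, mR=12/41; mL+mR=3192/4469 → advance +1; mR−mL=-576/4469 → turn -1·90°
n=6: pose=(-10,6,N); sL=120/389, sR=24/61; mL=8328/23729, mR=24/61; mL+mR=17664/23729 → advance +1; mR−mL=1008/23729 → turn +1·90°
n=7: pose=(-10,7,W); sL=6/13, sR=15/58; mL=543/1508, mR=15/58; mL+mR=933/1508 → advance +1; mR−mL=-153/1508 → turn -1·90°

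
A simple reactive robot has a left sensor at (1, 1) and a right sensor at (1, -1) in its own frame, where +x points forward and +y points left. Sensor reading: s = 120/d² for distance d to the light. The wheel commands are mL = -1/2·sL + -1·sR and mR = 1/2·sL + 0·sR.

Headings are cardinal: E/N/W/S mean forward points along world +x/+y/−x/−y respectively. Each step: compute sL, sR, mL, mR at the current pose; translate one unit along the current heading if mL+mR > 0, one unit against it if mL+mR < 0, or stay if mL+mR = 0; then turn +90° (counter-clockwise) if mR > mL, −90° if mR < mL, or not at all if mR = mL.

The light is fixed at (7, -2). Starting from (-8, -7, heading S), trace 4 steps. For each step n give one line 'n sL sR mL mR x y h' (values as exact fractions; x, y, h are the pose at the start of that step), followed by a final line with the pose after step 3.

n=0: pose=(-8,-7,S); sL=15/29, sR=30/73; mL=-2835/4234, mR=15/58; mL+mR=-30/73 → advance -1; mR−mL=1965/2117 → turn +1·90°
n=1: pose=(-8,-6,E); sL=24/41, sR=120/221; mL=-7572/9061, mR=12/41; mL+mR=-120/221 → advance -1; mR−mL=10224/9061 → turn +1·90°
n=2: pose=(-9,-6,N); sL=60/149, sR=20/39; mL=-4150/5811, mR=30/149; mL+mR=-20/39 → advance -1; mR−mL=5320/5811 → turn +1·90°
n=3: pose=(-9,-7,W); sL=24/65, sR=24/61; mL=-2292/3965, mR=12/65; mL+mR=-24/61 → advance -1; mR−mL=3024/3965 → turn +1·90°

0 15/29 30/73 -2835/4234 15/58 -8 -7 S
1 24/41 120/221 -7572/9061 12/41 -8 -6 E
2 60/149 20/39 -4150/5811 30/149 -9 -6 N
3 24/65 24/61 -2292/3965 12/65 -9 -7 W
final -8 -7 S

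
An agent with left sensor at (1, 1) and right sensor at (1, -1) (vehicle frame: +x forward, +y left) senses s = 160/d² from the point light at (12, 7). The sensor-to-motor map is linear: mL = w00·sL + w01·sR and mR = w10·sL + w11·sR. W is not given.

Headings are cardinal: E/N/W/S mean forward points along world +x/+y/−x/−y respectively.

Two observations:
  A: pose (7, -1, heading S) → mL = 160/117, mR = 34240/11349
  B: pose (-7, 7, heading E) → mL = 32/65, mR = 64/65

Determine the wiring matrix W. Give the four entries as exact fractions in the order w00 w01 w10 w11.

0 1 1 1

obs A: pose=(7,-1,S) → sL=160/97, sR=160/117, mL=160/117, mR=34240/11349
obs B: pose=(-7,7,E) → sL=32/65, sR=32/65, mL=32/65, mR=64/65
sensor matrix S = [[160/97, 160/117], [32/65, 32/65]]; det S = 20480/147537
solve [mL_A; mL_B] = S·[w00; w01] and [mR_A; mR_B] = S·[w10; w11]:
  w00 = 0, w01 = 1, w10 = 1, w11 = 1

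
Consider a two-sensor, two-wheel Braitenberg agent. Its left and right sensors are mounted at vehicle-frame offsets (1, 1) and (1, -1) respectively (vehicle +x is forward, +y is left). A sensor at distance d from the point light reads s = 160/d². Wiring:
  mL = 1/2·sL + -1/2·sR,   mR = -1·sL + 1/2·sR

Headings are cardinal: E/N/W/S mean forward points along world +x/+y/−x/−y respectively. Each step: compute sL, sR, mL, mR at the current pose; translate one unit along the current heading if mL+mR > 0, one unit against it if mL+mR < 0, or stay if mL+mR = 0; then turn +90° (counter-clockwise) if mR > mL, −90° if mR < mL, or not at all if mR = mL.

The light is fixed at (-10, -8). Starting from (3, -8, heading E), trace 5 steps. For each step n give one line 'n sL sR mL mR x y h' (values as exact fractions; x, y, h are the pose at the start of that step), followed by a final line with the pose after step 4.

0 160/197 160/197 0 -80/197 3 -8 E
1 16/17 80/61 -192/1037 -296/1037 2 -8 S
2 160/121 32/25 64/3025 -2064/3025 2 -7 W
3 40/37 4/5 26/185 -126/185 3 -7 N
4 160/197 160/197 0 -80/197 3 -8 E
final 2 -8 S

n=0: pose=(3,-8,E); sL=160/197, sR=160/197; mL=0, mR=-80/197; mL+mR=-80/197 → advance -1; mR−mL=-80/197 → turn -1·90°
n=1: pose=(2,-8,S); sL=16/17, sR=80/61; mL=-192/1037, mR=-296/1037; mL+mR=-8/17 → advance -1; mR−mL=-104/1037 → turn -1·90°
n=2: pose=(2,-7,W); sL=160/121, sR=32/25; mL=64/3025, mR=-2064/3025; mL+mR=-80/121 → advance -1; mR−mL=-2128/3025 → turn -1·90°
n=3: pose=(3,-7,N); sL=40/37, sR=4/5; mL=26/185, mR=-126/185; mL+mR=-20/37 → advance -1; mR−mL=-152/185 → turn -1·90°
n=4: pose=(3,-8,E); sL=160/197, sR=160/197; mL=0, mR=-80/197; mL+mR=-80/197 → advance -1; mR−mL=-80/197 → turn -1·90°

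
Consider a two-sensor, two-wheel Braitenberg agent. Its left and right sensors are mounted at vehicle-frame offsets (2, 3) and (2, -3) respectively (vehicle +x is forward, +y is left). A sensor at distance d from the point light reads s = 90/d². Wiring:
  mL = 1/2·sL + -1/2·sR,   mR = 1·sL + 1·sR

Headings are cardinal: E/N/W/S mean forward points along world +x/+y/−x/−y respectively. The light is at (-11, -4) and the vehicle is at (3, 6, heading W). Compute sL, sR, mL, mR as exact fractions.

left sensor world pos  = (1, 3); dL² = 193
right sensor world pos = (1, 9); dR² = 313
sL = 90/193 = 90/193
sR = 90/313 = 90/313
mL = 1/2·sL + -1/2·sR = 5400/60409
mR = 1·sL + 1·sR = 45540/60409

90/193 90/313 5400/60409 45540/60409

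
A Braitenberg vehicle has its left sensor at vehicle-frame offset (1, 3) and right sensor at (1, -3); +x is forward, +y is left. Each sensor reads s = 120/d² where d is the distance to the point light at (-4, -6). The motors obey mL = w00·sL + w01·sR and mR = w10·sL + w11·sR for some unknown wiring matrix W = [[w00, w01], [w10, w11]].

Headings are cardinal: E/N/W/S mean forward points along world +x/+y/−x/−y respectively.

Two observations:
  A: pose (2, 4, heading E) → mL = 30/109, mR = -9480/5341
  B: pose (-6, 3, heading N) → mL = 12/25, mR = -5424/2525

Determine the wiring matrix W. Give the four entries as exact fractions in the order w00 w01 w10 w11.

1/2 0 -1 -1

obs A: pose=(2,4,E) → sL=60/109, sR=60/49, mL=30/109, mR=-9480/5341
obs B: pose=(-6,3,N) → sL=24/25, sR=120/101, mL=12/25, mR=-5424/2525
sensor matrix S = [[60/109, 60/49], [24/25, 120/101]]; det S = -1406592/2697205
solve [mL_A; mL_B] = S·[w00; w01] and [mR_A; mR_B] = S·[w10; w11]:
  w00 = 1/2, w01 = 0, w10 = -1, w11 = -1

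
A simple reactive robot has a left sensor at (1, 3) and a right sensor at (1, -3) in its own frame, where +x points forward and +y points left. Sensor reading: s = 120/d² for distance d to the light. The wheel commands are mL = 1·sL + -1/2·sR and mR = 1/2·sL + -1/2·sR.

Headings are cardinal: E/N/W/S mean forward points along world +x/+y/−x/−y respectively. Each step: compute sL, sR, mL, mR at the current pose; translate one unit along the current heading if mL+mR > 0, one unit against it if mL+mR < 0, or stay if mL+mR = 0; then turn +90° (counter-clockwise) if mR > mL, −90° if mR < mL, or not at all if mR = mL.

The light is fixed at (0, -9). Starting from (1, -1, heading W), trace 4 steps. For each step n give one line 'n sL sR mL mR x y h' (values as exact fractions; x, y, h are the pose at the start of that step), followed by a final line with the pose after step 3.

n=0: pose=(1,-1,W); sL=24/5, sR=120/121; mL=2604/605, mR=1152/605; mL+mR=3756/605 → advance +1; mR−mL=-12/5 → turn -1·90°
n=1: pose=(0,-1,N); sL=4/3, sR=4/3; mL=2/3, mR=0; mL+mR=2/3 → advance +1; mR−mL=-2/3 → turn -1·90°
n=2: pose=(0,0,E); sL=24/29, sR=120/37; mL=-852/1073, mR=-1296/1073; mL+mR=-2148/1073 → advance -1; mR−mL=-12/29 → turn -1·90°
n=3: pose=(-1,0,S); sL=30/17, sR=3/2; mL=69/68, mR=9/68; mL+mR=39/34 → advance +1; mR−mL=-15/17 → turn -1·90°

0 24/5 120/121 2604/605 1152/605 1 -1 W
1 4/3 4/3 2/3 0 0 -1 N
2 24/29 120/37 -852/1073 -1296/1073 0 0 E
3 30/17 3/2 69/68 9/68 -1 0 S
final -1 -1 W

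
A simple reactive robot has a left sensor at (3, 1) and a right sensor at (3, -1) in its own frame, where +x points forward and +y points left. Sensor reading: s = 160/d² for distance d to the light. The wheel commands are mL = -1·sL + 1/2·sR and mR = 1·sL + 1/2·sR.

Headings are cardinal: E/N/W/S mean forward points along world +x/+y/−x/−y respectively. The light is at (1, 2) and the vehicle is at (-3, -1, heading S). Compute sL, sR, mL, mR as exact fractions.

32/9 160/61 -1232/549 2672/549

left sensor world pos  = (-2, -4); dL² = 45
right sensor world pos = (-4, -4); dR² = 61
sL = 160/45 = 32/9
sR = 160/61 = 160/61
mL = -1·sL + 1/2·sR = -1232/549
mR = 1·sL + 1/2·sR = 2672/549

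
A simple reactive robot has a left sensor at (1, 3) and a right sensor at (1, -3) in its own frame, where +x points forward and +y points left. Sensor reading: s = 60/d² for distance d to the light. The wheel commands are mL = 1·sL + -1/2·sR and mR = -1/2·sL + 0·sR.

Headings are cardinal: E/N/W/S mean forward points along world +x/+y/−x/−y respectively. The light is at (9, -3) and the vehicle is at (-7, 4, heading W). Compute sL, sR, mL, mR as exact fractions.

12/61 60/389 2838/23729 -6/61

left sensor world pos  = (-8, 1); dL² = 305
right sensor world pos = (-8, 7); dR² = 389
sL = 60/305 = 12/61
sR = 60/389 = 60/389
mL = 1·sL + -1/2·sR = 2838/23729
mR = -1/2·sL + 0·sR = -6/61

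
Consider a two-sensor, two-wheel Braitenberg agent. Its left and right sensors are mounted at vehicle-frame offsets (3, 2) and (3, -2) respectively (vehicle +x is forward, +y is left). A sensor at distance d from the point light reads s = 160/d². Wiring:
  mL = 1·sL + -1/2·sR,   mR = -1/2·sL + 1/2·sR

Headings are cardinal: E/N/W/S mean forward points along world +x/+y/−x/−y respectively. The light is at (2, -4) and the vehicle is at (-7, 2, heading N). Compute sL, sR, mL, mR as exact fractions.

left sensor world pos  = (-9, 5); dL² = 202
right sensor world pos = (-5, 5); dR² = 130
sL = 160/202 = 80/101
sR = 160/130 = 16/13
mL = 1·sL + -1/2·sR = 232/1313
mR = -1/2·sL + 1/2·sR = 288/1313

80/101 16/13 232/1313 288/1313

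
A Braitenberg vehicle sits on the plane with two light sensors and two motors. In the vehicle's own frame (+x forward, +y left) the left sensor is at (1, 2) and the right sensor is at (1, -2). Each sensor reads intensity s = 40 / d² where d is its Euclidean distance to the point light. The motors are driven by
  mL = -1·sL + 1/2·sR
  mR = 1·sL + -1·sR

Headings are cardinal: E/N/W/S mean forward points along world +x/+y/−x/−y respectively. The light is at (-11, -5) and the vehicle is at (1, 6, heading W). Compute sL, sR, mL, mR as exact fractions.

left sensor world pos  = (0, 4); dL² = 202
right sensor world pos = (0, 8); dR² = 290
sL = 40/202 = 20/101
sR = 40/290 = 4/29
mL = -1·sL + 1/2·sR = -378/2929
mR = 1·sL + -1·sR = 176/2929

20/101 4/29 -378/2929 176/2929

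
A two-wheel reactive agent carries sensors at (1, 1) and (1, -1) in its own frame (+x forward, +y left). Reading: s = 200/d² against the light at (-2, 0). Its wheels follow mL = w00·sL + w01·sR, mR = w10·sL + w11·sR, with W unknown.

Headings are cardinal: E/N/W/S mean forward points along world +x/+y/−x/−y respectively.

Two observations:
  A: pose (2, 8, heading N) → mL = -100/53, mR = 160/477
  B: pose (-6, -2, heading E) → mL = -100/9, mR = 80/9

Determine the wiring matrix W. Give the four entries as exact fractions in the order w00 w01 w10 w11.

0 -1 1 -1

obs A: pose=(2,8,N) → sL=20/9, sR=100/53, mL=-100/53, mR=160/477
obs B: pose=(-6,-2,E) → sL=20, sR=100/9, mL=-100/9, mR=80/9
sensor matrix S = [[20/9, 100/53], [20, 100/9]]; det S = -56000/4293
solve [mL_A; mL_B] = S·[w00; w01] and [mR_A; mR_B] = S·[w10; w11]:
  w00 = 0, w01 = -1, w10 = 1, w11 = -1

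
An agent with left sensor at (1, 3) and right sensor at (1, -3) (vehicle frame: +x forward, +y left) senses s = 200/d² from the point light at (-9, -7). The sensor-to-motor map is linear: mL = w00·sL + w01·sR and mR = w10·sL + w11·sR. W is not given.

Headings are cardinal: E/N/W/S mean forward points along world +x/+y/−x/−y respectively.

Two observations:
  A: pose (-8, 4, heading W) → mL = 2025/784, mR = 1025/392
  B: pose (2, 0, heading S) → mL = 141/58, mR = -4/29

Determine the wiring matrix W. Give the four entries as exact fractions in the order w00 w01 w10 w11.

obs A: pose=(-8,4,W) → sL=25/8, sR=50/49, mL=2025/784, mR=1025/392
obs B: pose=(2,0,S) → sL=25/29, sR=2, mL=141/58, mR=-4/29
sensor matrix S = [[25/8, 50/49], [25/29, 2]]; det S = 30525/5684
solve [mL_A; mL_B] = S·[w00; w01] and [mR_A; mR_B] = S·[w10; w11]:
  w00 = 1/2, w01 = 1, w10 = 1, w11 = -1/2

1/2 1 1 -1/2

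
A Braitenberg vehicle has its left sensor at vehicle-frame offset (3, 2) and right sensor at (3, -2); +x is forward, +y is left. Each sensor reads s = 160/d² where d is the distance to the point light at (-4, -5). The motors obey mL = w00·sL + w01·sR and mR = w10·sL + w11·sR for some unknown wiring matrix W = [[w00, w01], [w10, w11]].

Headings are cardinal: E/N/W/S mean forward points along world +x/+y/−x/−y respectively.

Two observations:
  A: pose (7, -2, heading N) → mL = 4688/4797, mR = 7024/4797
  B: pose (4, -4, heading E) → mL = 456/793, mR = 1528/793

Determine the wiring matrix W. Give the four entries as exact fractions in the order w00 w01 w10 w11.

1 -1/2 1/2 1

obs A: pose=(7,-2,N) → sL=160/117, sR=32/41, mL=4688/4797, mR=7024/4797
obs B: pose=(4,-4,E) → sL=16/13, sR=80/61, mL=456/793, mR=1528/793
sensor matrix S = [[160/117, 32/41], [16/13, 80/61]]; det S = 243712/292617
solve [mL_A; mL_B] = S·[w00; w01] and [mR_A; mR_B] = S·[w10; w11]:
  w00 = 1, w01 = -1/2, w10 = 1/2, w11 = 1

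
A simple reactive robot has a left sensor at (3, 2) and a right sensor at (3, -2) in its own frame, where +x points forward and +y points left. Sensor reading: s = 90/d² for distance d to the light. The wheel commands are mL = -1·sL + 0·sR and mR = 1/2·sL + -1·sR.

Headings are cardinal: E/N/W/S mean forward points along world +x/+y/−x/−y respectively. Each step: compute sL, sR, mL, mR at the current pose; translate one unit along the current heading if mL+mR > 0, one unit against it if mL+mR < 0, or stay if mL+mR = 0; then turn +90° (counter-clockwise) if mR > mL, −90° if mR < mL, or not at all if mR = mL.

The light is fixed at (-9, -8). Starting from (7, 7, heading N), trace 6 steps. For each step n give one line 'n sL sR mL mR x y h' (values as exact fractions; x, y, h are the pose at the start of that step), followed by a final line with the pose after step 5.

n=0: pose=(7,7,N); sL=9/52, sR=5/36; mL=-9/52, mR=-49/936; mL+mR=-211/936 → advance -1; mR−mL=113/936 → turn +1·90°
n=1: pose=(7,6,W); sL=90/313, sR=18/85; mL=-90/313, mR=-1809/26605; mL+mR=-9459/26605 → advance -1; mR−mL=5841/26605 → turn +1·90°
n=2: pose=(8,6,S); sL=45/241, sR=45/173; mL=-45/241, mR=-13905/83386; mL+mR=-29475/83386 → advance -1; mR−mL=1665/83386 → turn +1·90°
n=3: pose=(8,7,E); sL=90/689, sR=90/569; mL=-90/689, mR=-36405/392041; mL+mR=-87615/392041 → advance -1; mR−mL=14805/392041 → turn +1·90°
n=4: pose=(7,7,N); sL=9/52, sR=5/36; mL=-9/52, mR=-49/936; mL+mR=-211/936 → advance -1; mR−mL=113/936 → turn +1·90°
n=5: pose=(7,6,W); sL=90/313, sR=18/85; mL=-90/313, mR=-1809/26605; mL+mR=-9459/26605 → advance -1; mR−mL=5841/26605 → turn +1·90°

0 9/52 5/36 -9/52 -49/936 7 7 N
1 90/313 18/85 -90/313 -1809/26605 7 6 W
2 45/241 45/173 -45/241 -13905/83386 8 6 S
3 90/689 90/569 -90/689 -36405/392041 8 7 E
4 9/52 5/36 -9/52 -49/936 7 7 N
5 90/313 18/85 -90/313 -1809/26605 7 6 W
final 8 6 S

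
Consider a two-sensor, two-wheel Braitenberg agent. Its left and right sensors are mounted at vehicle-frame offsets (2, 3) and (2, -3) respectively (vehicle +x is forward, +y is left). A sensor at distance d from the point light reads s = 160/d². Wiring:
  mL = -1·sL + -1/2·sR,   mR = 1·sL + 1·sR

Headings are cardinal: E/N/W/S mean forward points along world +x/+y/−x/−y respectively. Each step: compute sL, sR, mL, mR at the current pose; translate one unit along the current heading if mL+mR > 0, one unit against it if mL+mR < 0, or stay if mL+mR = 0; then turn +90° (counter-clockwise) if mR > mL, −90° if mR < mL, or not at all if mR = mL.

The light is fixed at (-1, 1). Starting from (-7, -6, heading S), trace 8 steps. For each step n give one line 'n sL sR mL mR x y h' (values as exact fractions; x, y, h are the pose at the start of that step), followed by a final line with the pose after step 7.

n=0: pose=(-7,-6,S); sL=16/9, sR=80/81; mL=-184/81, mR=224/81; mL+mR=40/81 → advance +1; mR−mL=136/27 → turn +1·90°
n=1: pose=(-7,-7,E); sL=160/41, sR=160/137; mL=-25200/5617, mR=28480/5617; mL+mR=80/137 → advance +1; mR−mL=53680/5617 → turn +1·90°
n=2: pose=(-6,-7,N); sL=8/5, sR=4; mL=-18/5, mR=28/5; mL+mR=2 → advance +1; mR−mL=46/5 → turn +1·90°
n=3: pose=(-6,-6,W); sL=160/149, sR=32/13; mL=-4464/1937, mR=6848/1937; mL+mR=16/13 → advance +1; mR−mL=11312/1937 → turn +1·90°
n=4: pose=(-7,-6,S); sL=16/9, sR=80/81; mL=-184/81, mR=224/81; mL+mR=40/81 → advance +1; mR−mL=136/27 → turn +1·90°
n=5: pose=(-7,-7,E); sL=160/41, sR=160/137; mL=-25200/5617, mR=28480/5617; mL+mR=80/137 → advance +1; mR−mL=53680/5617 → turn +1·90°
n=6: pose=(-6,-7,N); sL=8/5, sR=4; mL=-18/5, mR=28/5; mL+mR=2 → advance +1; mR−mL=46/5 → turn +1·90°
n=7: pose=(-6,-6,W); sL=160/149, sR=32/13; mL=-4464/1937, mR=6848/1937; mL+mR=16/13 → advance +1; mR−mL=11312/1937 → turn +1·90°

0 16/9 80/81 -184/81 224/81 -7 -6 S
1 160/41 160/137 -25200/5617 28480/5617 -7 -7 E
2 8/5 4 -18/5 28/5 -6 -7 N
3 160/149 32/13 -4464/1937 6848/1937 -6 -6 W
4 16/9 80/81 -184/81 224/81 -7 -6 S
5 160/41 160/137 -25200/5617 28480/5617 -7 -7 E
6 8/5 4 -18/5 28/5 -6 -7 N
7 160/149 32/13 -4464/1937 6848/1937 -6 -6 W
final -7 -6 S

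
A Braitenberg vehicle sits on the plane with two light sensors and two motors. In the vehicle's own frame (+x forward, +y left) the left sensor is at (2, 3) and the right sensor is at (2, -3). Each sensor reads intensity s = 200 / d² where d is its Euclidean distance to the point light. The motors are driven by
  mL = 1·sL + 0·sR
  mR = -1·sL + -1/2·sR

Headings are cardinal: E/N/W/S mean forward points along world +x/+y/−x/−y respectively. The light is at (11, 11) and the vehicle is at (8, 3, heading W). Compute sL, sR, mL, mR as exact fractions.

100/73 4 100/73 -246/73

left sensor world pos  = (6, 0); dL² = 146
right sensor world pos = (6, 6); dR² = 50
sL = 200/146 = 100/73
sR = 200/50 = 4
mL = 1·sL + 0·sR = 100/73
mR = -1·sL + -1/2·sR = -246/73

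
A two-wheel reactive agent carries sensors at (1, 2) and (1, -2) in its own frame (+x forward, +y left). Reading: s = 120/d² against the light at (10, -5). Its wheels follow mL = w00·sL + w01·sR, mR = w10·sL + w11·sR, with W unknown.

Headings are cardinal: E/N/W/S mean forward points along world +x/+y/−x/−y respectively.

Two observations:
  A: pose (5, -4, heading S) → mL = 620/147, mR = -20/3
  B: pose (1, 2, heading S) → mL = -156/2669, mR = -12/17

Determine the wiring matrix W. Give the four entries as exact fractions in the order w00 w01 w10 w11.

obs A: pose=(5,-4,S) → sL=40/3, sR=120/49, mL=620/147, mR=-20/3
obs B: pose=(1,2,S) → sL=24/17, sR=120/157, mL=-156/2669, mR=-12/17
sensor matrix S = [[40/3, 120/49], [24/17, 120/157]]; det S = 880640/130781
solve [mL_A; mL_B] = S·[w00; w01] and [mR_A; mR_B] = S·[w10; w11]:
  w00 = 1/2, w01 = -1, w10 = -1/2, w11 = 0

1/2 -1 -1/2 0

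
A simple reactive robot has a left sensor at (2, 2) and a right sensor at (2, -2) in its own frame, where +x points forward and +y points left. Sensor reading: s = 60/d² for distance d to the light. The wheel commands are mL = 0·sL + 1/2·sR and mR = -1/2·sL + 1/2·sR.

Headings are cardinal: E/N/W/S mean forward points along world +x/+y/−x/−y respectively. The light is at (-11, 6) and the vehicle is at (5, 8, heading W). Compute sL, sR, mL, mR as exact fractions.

15/49 15/53 15/106 -30/2597

left sensor world pos  = (3, 6); dL² = 196
right sensor world pos = (3, 10); dR² = 212
sL = 60/196 = 15/49
sR = 60/212 = 15/53
mL = 0·sL + 1/2·sR = 15/106
mR = -1/2·sL + 1/2·sR = -30/2597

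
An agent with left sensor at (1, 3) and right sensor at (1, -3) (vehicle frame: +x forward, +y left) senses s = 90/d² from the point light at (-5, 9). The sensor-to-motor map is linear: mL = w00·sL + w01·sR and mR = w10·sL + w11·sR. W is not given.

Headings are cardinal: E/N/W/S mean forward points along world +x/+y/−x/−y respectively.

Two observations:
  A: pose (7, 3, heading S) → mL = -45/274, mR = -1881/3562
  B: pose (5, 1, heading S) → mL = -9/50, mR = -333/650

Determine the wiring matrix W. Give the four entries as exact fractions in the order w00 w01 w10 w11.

-1/2 0 1/2 -1

obs A: pose=(7,3,S) → sL=45/137, sR=9/13, mL=-45/274, mR=-1881/3562
obs B: pose=(5,1,S) → sL=9/25, sR=9/13, mL=-9/50, mR=-333/650
sensor matrix S = [[45/137, 9/13], [9/25, 9/13]]; det S = -972/44525
solve [mL_A; mL_B] = S·[w00; w01] and [mR_A; mR_B] = S·[w10; w11]:
  w00 = -1/2, w01 = 0, w10 = 1/2, w11 = -1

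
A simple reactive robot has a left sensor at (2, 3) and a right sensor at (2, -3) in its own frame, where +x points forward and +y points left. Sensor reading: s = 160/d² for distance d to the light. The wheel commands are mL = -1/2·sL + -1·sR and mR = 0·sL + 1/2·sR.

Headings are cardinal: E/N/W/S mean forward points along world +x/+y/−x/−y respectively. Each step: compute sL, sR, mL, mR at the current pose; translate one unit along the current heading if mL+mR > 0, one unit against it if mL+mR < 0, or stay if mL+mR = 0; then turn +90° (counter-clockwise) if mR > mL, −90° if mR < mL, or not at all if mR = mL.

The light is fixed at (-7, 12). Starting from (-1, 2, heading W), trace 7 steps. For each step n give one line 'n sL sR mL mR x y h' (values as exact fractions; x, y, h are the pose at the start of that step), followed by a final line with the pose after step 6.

0 32/37 32/13 -1392/481 16/13 -1 2 W
1 40/61 1 -81/61 1/2 0 2 S
2 160/117 32/45 -272/195 16/45 0 3 E
3 80/29 16/13 -984/377 8/13 -1 3 N
4 32/37 32/13 -1392/481 16/13 -1 2 W
5 40/61 1 -81/61 1/2 0 2 S
6 160/117 32/45 -272/195 16/45 0 3 E
final -1 3 N

n=0: pose=(-1,2,W); sL=32/37, sR=32/13; mL=-1392/481, mR=16/13; mL+mR=-800/481 → advance -1; mR−mL=1984/481 → turn +1·90°
n=1: pose=(0,2,S); sL=40/61, sR=1; mL=-81/61, mR=1/2; mL+mR=-101/122 → advance -1; mR−mL=223/122 → turn +1·90°
n=2: pose=(0,3,E); sL=160/117, sR=32/45; mL=-272/195, mR=16/45; mL+mR=-608/585 → advance -1; mR−mL=1024/585 → turn +1·90°
n=3: pose=(-1,3,N); sL=80/29, sR=16/13; mL=-984/377, mR=8/13; mL+mR=-752/377 → advance -1; mR−mL=1216/377 → turn +1·90°
n=4: pose=(-1,2,W); sL=32/37, sR=32/13; mL=-1392/481, mR=16/13; mL+mR=-800/481 → advance -1; mR−mL=1984/481 → turn +1·90°
n=5: pose=(0,2,S); sL=40/61, sR=1; mL=-81/61, mR=1/2; mL+mR=-101/122 → advance -1; mR−mL=223/122 → turn +1·90°
n=6: pose=(0,3,E); sL=160/117, sR=32/45; mL=-272/195, mR=16/45; mL+mR=-608/585 → advance -1; mR−mL=1024/585 → turn +1·90°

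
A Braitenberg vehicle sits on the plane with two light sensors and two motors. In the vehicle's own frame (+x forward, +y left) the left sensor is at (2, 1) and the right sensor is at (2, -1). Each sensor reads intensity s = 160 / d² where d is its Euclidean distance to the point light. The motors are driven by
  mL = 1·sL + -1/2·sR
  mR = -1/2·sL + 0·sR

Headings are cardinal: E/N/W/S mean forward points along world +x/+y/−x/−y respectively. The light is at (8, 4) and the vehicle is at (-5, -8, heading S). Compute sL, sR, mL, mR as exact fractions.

8/17 20/49 222/833 -4/17

left sensor world pos  = (-4, -10); dL² = 340
right sensor world pos = (-6, -10); dR² = 392
sL = 160/340 = 8/17
sR = 160/392 = 20/49
mL = 1·sL + -1/2·sR = 222/833
mR = -1/2·sL + 0·sR = -4/17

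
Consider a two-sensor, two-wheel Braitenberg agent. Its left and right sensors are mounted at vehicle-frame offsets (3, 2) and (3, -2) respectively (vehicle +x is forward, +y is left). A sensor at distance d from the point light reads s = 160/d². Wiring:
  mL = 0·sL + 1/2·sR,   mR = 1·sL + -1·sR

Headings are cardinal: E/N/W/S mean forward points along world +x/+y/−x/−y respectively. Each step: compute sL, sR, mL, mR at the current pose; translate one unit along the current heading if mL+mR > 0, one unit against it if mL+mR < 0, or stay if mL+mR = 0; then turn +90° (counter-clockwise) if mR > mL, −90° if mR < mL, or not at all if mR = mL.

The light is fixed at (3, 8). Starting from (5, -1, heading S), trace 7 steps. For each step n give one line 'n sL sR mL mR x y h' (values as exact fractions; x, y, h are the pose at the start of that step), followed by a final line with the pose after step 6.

n=0: pose=(5,-1,S); sL=1, sR=10/9; mL=5/9, mR=-1/9; mL+mR=4/9 → advance +1; mR−mL=-2/3 → turn -1·90°
n=1: pose=(5,-2,W); sL=32/29, sR=32/13; mL=16/13, mR=-512/377; mL+mR=-48/377 → advance -1; mR−mL=-976/377 → turn -1·90°
n=2: pose=(6,-2,N); sL=16/5, sR=80/37; mL=40/37, mR=192/185; mL+mR=392/185 → advance +1; mR−mL=-8/185 → turn -1·90°
n=3: pose=(6,-1,E); sL=32/17, sR=160/157; mL=80/157, mR=2304/2669; mL+mR=3664/2669 → advance +1; mR−mL=944/2669 → turn +1·90°
n=4: pose=(7,-1,N); sL=4, sR=20/9; mL=10/9, mR=16/9; mL+mR=26/9 → advance +1; mR−mL=2/3 → turn +1·90°
n=5: pose=(7,0,W); sL=160/101, sR=160/37; mL=80/37, mR=-10240/3737; mL+mR=-2160/3737 → advance -1; mR−mL=-18320/3737 → turn -1·90°
n=6: pose=(8,0,N); sL=80/17, sR=80/37; mL=40/37, mR=1600/629; mL+mR=2280/629 → advance +1; mR−mL=920/629 → turn +1·90°

0 1 10/9 5/9 -1/9 5 -1 S
1 32/29 32/13 16/13 -512/377 5 -2 W
2 16/5 80/37 40/37 192/185 6 -2 N
3 32/17 160/157 80/157 2304/2669 6 -1 E
4 4 20/9 10/9 16/9 7 -1 N
5 160/101 160/37 80/37 -10240/3737 7 0 W
6 80/17 80/37 40/37 1600/629 8 0 N
final 8 1 W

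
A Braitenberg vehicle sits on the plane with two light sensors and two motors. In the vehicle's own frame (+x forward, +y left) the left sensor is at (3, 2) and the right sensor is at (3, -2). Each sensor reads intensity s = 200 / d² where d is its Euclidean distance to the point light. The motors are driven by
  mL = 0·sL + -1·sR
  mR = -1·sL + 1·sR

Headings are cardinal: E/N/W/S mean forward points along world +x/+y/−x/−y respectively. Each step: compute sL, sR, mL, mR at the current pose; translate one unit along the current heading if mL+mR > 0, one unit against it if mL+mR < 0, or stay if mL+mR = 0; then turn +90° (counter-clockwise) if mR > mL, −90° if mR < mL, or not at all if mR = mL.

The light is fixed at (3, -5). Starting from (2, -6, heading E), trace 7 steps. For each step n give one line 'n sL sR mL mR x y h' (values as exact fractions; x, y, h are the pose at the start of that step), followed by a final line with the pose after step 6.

0 40 200/13 -200/13 -320/13 2 -6 E
1 25/2 25/4 -25/4 -25/4 1 -6 S
2 200/9 8 -8 -128/9 1 -5 S
3 100/13 100/17 -100/17 -400/221 1 -4 W
4 40 200/13 -200/13 -320/13 2 -4 S
5 25/2 25/4 -25/4 -25/4 2 -3 W
6 200/9 8 -8 -128/9 3 -3 W
final 4 -3 N

n=0: pose=(2,-6,E); sL=40, sR=200/13; mL=-200/13, mR=-320/13; mL+mR=-40 → advance -1; mR−mL=-120/13 → turn -1·90°
n=1: pose=(1,-6,S); sL=25/2, sR=25/4; mL=-25/4, mR=-25/4; mL+mR=-25/2 → advance -1; mR−mL=0 → turn +0·90°
n=2: pose=(1,-5,S); sL=200/9, sR=8; mL=-8, mR=-128/9; mL+mR=-200/9 → advance -1; mR−mL=-56/9 → turn -1·90°
n=3: pose=(1,-4,W); sL=100/13, sR=100/17; mL=-100/17, mR=-400/221; mL+mR=-100/13 → advance -1; mR−mL=900/221 → turn +1·90°
n=4: pose=(2,-4,S); sL=40, sR=200/13; mL=-200/13, mR=-320/13; mL+mR=-40 → advance -1; mR−mL=-120/13 → turn -1·90°
n=5: pose=(2,-3,W); sL=25/2, sR=25/4; mL=-25/4, mR=-25/4; mL+mR=-25/2 → advance -1; mR−mL=0 → turn +0·90°
n=6: pose=(3,-3,W); sL=200/9, sR=8; mL=-8, mR=-128/9; mL+mR=-200/9 → advance -1; mR−mL=-56/9 → turn -1·90°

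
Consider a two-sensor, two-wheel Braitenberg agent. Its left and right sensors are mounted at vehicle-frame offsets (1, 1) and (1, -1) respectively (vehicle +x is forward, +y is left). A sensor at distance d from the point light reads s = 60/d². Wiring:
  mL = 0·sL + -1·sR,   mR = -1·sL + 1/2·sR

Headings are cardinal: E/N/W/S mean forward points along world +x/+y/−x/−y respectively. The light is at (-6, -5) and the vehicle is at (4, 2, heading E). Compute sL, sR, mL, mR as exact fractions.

left sensor world pos  = (5, 3); dL² = 185
right sensor world pos = (5, 1); dR² = 157
sL = 60/185 = 12/37
sR = 60/157 = 60/157
mL = 0·sL + -1·sR = -60/157
mR = -1·sL + 1/2·sR = -774/5809

12/37 60/157 -60/157 -774/5809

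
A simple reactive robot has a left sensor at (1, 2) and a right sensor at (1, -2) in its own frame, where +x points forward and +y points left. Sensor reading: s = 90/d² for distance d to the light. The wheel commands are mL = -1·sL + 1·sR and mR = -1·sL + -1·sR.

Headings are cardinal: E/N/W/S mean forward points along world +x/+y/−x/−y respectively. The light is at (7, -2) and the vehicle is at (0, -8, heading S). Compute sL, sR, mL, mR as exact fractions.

left sensor world pos  = (2, -9); dL² = 74
right sensor world pos = (-2, -9); dR² = 130
sL = 90/74 = 45/37
sR = 90/130 = 9/13
mL = -1·sL + 1·sR = -252/481
mR = -1·sL + -1·sR = -918/481

45/37 9/13 -252/481 -918/481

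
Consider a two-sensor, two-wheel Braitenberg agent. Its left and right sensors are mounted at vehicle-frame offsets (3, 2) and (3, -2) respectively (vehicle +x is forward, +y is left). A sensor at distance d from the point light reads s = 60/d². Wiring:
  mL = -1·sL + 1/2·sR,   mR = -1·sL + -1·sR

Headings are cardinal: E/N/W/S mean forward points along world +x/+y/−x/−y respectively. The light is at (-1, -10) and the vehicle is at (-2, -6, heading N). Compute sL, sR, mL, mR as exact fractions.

30/29 6/5 -63/145 -324/145

left sensor world pos  = (-4, -3); dL² = 58
right sensor world pos = (0, -3); dR² = 50
sL = 60/58 = 30/29
sR = 60/50 = 6/5
mL = -1·sL + 1/2·sR = -63/145
mR = -1·sL + -1·sR = -324/145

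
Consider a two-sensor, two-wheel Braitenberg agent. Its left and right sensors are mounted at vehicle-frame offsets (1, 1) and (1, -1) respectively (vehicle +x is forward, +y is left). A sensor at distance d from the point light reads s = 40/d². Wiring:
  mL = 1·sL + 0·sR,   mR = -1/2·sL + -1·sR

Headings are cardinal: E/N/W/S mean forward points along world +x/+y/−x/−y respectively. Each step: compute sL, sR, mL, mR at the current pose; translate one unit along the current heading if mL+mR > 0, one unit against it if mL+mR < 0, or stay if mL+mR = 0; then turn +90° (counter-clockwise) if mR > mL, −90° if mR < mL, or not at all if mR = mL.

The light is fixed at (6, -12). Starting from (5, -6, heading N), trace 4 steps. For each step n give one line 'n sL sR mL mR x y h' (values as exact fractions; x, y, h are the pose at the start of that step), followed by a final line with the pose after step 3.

0 40/53 40/49 40/53 -3100/2597 5 -6 N
1 10/9 5/2 10/9 -55/18 5 -7 E
2 40/17 8/5 40/17 -236/85 4 -7 S
3 20/17 20/29 20/17 -630/493 4 -6 W
final 5 -6 N

n=0: pose=(5,-6,N); sL=40/53, sR=40/49; mL=40/53, mR=-3100/2597; mL+mR=-1140/2597 → advance -1; mR−mL=-5060/2597 → turn -1·90°
n=1: pose=(5,-7,E); sL=10/9, sR=5/2; mL=10/9, mR=-55/18; mL+mR=-35/18 → advance -1; mR−mL=-25/6 → turn -1·90°
n=2: pose=(4,-7,S); sL=40/17, sR=8/5; mL=40/17, mR=-236/85; mL+mR=-36/85 → advance -1; mR−mL=-436/85 → turn -1·90°
n=3: pose=(4,-6,W); sL=20/17, sR=20/29; mL=20/17, mR=-630/493; mL+mR=-50/493 → advance -1; mR−mL=-1210/493 → turn -1·90°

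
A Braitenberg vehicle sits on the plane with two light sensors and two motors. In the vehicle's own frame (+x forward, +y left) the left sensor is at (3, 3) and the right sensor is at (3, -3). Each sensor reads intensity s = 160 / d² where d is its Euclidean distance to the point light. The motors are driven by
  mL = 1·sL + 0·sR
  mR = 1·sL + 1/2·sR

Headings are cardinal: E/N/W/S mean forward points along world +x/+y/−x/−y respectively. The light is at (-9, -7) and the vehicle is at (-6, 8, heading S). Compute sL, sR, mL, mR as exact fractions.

8/9 10/9 8/9 13/9

left sensor world pos  = (-3, 5); dL² = 180
right sensor world pos = (-9, 5); dR² = 144
sL = 160/180 = 8/9
sR = 160/144 = 10/9
mL = 1·sL + 0·sR = 8/9
mR = 1·sL + 1/2·sR = 13/9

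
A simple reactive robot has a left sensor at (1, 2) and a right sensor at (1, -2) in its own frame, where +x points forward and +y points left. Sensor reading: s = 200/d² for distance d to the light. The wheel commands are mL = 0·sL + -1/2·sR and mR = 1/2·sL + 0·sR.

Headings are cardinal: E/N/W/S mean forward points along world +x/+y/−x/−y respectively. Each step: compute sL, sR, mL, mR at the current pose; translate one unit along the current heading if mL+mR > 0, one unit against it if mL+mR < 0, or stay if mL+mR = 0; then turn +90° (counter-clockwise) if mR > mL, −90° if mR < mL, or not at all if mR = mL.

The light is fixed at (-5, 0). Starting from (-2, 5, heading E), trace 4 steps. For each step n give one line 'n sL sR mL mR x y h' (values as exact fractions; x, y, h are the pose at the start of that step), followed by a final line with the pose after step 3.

n=0: pose=(-2,5,E); sL=40/13, sR=8; mL=-4, mR=20/13; mL+mR=-32/13 → advance -1; mR−mL=72/13 → turn +1·90°
n=1: pose=(-3,5,N); sL=50/9, sR=50/13; mL=-25/13, mR=25/9; mL+mR=100/117 → advance +1; mR−mL=550/117 → turn +1·90°
n=2: pose=(-3,6,W); sL=200/17, sR=40/13; mL=-20/13, mR=100/17; mL+mR=960/221 → advance +1; mR−mL=1640/221 → turn +1·90°
n=3: pose=(-4,6,S); sL=100/17, sR=100/13; mL=-50/13, mR=50/17; mL+mR=-200/221 → advance -1; mR−mL=1500/221 → turn +1·90°

0 40/13 8 -4 20/13 -2 5 E
1 50/9 50/13 -25/13 25/9 -3 5 N
2 200/17 40/13 -20/13 100/17 -3 6 W
3 100/17 100/13 -50/13 50/17 -4 6 S
final -4 7 E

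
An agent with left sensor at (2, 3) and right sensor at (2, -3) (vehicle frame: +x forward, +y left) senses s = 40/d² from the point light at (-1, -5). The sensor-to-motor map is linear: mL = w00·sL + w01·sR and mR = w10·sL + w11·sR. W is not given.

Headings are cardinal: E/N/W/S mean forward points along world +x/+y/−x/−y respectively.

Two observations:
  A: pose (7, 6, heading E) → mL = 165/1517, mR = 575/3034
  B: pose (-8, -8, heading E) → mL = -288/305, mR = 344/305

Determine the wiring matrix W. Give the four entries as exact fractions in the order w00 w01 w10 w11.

-1 1 1/2 1/2

obs A: pose=(7,6,E) → sL=5/37, sR=10/41, mL=165/1517, mR=575/3034
obs B: pose=(-8,-8,E) → sL=8/5, sR=40/61, mL=-288/305, mR=344/305
sensor matrix S = [[5/37, 10/41], [8/5, 40/61]]; det S = -27912/92537
solve [mL_A; mL_B] = S·[w00; w01] and [mR_A; mR_B] = S·[w10; w11]:
  w00 = -1, w01 = 1, w10 = 1/2, w11 = 1/2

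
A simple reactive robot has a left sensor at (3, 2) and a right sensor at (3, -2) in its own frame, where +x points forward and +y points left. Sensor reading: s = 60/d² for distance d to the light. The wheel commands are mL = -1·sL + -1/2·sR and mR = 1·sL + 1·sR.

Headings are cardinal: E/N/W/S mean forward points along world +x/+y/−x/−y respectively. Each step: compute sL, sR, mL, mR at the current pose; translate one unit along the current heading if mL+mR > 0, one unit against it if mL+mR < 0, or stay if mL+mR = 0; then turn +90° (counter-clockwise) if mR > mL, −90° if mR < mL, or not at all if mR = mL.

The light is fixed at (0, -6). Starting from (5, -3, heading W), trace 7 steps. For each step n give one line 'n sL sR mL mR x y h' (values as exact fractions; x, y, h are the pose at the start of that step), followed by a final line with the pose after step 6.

0 12 60/29 -378/29 408/29 5 -3 W
1 5/3 15 -55/6 50/3 4 -3 S
2 12/13 60/49 -978/637 1368/637 4 -4 E
3 30/17 30/37 -1365/629 1620/629 5 -4 N
4 12 60/29 -378/29 408/29 5 -3 W
5 5/3 15 -55/6 50/3 4 -3 S
6 12/13 60/49 -978/637 1368/637 4 -4 E
final 5 -4 N

n=0: pose=(5,-3,W); sL=12, sR=60/29; mL=-378/29, mR=408/29; mL+mR=30/29 → advance +1; mR−mL=786/29 → turn +1·90°
n=1: pose=(4,-3,S); sL=5/3, sR=15; mL=-55/6, mR=50/3; mL+mR=15/2 → advance +1; mR−mL=155/6 → turn +1·90°
n=2: pose=(4,-4,E); sL=12/13, sR=60/49; mL=-978/637, mR=1368/637; mL+mR=30/49 → advance +1; mR−mL=2346/637 → turn +1·90°
n=3: pose=(5,-4,N); sL=30/17, sR=30/37; mL=-1365/629, mR=1620/629; mL+mR=15/37 → advance +1; mR−mL=2985/629 → turn +1·90°
n=4: pose=(5,-3,W); sL=12, sR=60/29; mL=-378/29, mR=408/29; mL+mR=30/29 → advance +1; mR−mL=786/29 → turn +1·90°
n=5: pose=(4,-3,S); sL=5/3, sR=15; mL=-55/6, mR=50/3; mL+mR=15/2 → advance +1; mR−mL=155/6 → turn +1·90°
n=6: pose=(4,-4,E); sL=12/13, sR=60/49; mL=-978/637, mR=1368/637; mL+mR=30/49 → advance +1; mR−mL=2346/637 → turn +1·90°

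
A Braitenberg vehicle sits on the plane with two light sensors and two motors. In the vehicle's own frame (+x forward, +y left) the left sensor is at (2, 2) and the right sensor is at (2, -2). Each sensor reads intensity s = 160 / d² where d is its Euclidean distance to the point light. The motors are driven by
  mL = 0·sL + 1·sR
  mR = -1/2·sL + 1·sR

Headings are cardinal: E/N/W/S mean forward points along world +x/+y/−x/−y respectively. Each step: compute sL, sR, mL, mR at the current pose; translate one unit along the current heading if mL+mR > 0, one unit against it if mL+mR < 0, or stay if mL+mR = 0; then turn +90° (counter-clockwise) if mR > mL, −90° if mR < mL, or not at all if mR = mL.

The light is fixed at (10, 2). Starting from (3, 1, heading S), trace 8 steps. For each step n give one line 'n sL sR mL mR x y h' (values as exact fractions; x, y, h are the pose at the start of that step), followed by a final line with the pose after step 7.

n=0: pose=(3,1,S); sL=80/17, sR=16/9; mL=16/9, mR=-88/153; mL+mR=184/153 → advance +1; mR−mL=-40/17 → turn -1·90°
n=1: pose=(3,0,W); sL=160/97, sR=160/81; mL=160/81, mR=9040/7857; mL+mR=24560/7857 → advance +1; mR−mL=-80/97 → turn -1·90°
n=2: pose=(2,0,N); sL=8/5, sR=40/9; mL=40/9, mR=164/45; mL+mR=364/45 → advance +1; mR−mL=-4/5 → turn -1·90°
n=3: pose=(2,1,E); sL=160/37, sR=32/9; mL=32/9, mR=464/333; mL+mR=1648/333 → advance +1; mR−mL=-80/37 → turn -1·90°
n=4: pose=(3,1,S); sL=80/17, sR=16/9; mL=16/9, mR=-88/153; mL+mR=184/153 → advance +1; mR−mL=-40/17 → turn -1·90°
n=5: pose=(3,0,W); sL=160/97, sR=160/81; mL=160/81, mR=9040/7857; mL+mR=24560/7857 → advance +1; mR−mL=-80/97 → turn -1·90°
n=6: pose=(2,0,N); sL=8/5, sR=40/9; mL=40/9, mR=164/45; mL+mR=364/45 → advance +1; mR−mL=-4/5 → turn -1·90°
n=7: pose=(2,1,E); sL=160/37, sR=32/9; mL=32/9, mR=464/333; mL+mR=1648/333 → advance +1; mR−mL=-80/37 → turn -1·90°

0 80/17 16/9 16/9 -88/153 3 1 S
1 160/97 160/81 160/81 9040/7857 3 0 W
2 8/5 40/9 40/9 164/45 2 0 N
3 160/37 32/9 32/9 464/333 2 1 E
4 80/17 16/9 16/9 -88/153 3 1 S
5 160/97 160/81 160/81 9040/7857 3 0 W
6 8/5 40/9 40/9 164/45 2 0 N
7 160/37 32/9 32/9 464/333 2 1 E
final 3 1 S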